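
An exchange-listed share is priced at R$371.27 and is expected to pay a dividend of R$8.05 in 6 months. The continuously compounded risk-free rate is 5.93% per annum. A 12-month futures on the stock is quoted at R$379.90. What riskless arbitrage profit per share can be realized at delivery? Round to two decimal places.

R$5.76 per share

PV(dividends) I = 8.05·e^(−0.0593·6/12) = 7.8148
Fair futures F* = (S − I)·e^(rT) = (371.27 − 7.8148)·e^0.059300 = 363.4552 × 1.061094 = 385.6601
Market R$379.90 < fair 385.6601: forward underpriced → reverse cash-and-carry (short the stock, invest proceeds at r, pay the dividends, go long the forward).
Profit at T = |F_mkt − F*| = |379.90 − 385.6601| = R$5.76 per share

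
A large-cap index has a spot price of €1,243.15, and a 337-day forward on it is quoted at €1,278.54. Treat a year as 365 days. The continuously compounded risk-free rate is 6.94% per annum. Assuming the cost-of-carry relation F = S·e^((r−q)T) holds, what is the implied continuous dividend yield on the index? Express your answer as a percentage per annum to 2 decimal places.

3.90%

From F = S·e^((r−q)T): (r − q) = ln(F/S)/T
ln(1278.54/1243.15) = ln(1.028468) = 0.028070
(r − q) = 0.028070 / (337/365) = 0.030402
q = r − ln(F/S)/T = 0.0694 − 0.030402 = 0.038998
q = 3.90%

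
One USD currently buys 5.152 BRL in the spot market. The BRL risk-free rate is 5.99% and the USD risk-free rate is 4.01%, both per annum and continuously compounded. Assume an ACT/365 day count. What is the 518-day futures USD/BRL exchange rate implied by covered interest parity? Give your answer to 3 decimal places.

5.299

F = S·e^((r_BRL − r_USD)T) = 5.152 · e^((0.0599 − 0.0401) × 518/365)
= 5.152 · e^0.028100 = 5.152 × 1.028499
F = 5.299 BRL per USD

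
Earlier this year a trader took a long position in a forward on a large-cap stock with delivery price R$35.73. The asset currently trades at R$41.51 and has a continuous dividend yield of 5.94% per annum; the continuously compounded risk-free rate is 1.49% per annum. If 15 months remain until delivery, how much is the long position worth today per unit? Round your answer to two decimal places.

R$3.47

Current fair forward for the remaining 15 months: F = S·e^((r − q)·T), (r − q) = 0.0149 − 0.0594 = -0.0445
F = 41.51 · e^(-0.0445 × 15/12) = 41.51 × 0.945894 = 39.2641
Value of long forward = (F − K)·e^(−rT) = (39.2641 − 35.73) · e^(−0.0149·15/12)
= 3.5341 × 0.981547 = 3.47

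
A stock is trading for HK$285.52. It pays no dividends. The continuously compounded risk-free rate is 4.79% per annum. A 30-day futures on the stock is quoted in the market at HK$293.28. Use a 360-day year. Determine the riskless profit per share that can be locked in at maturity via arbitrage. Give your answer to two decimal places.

HK$6.62 per share

Fair futures: F* = S·e^(carry·T), with carry = r = 0.0479
F* = 285.52 · e^(0.0479 × 30/360) = 285.52 · e^0.003992 = 285.52 × 1.004000 = HK$286.6621
Market HK$293.28 > fair HK$286.6621: forward overpriced → cash-and-carry (buy spot, short the forward).
At maturity, profit = |F_mkt − F*| = |293.28 − 286.6621| = HK$6.62 per share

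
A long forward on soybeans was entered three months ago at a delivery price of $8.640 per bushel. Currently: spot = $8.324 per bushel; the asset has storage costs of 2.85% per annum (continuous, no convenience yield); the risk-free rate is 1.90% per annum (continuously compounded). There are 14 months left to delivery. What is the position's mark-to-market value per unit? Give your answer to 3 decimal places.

$0.155 per bushel

Current fair forward for the remaining 14 months: F = S·e^((r + u)·T), (r + u) = 0.0190 + 0.0285 = 0.0475
F = 8.324 · e^(0.0475 × 14/12) = 8.324 × 1.056981 = 8.7983
Value of long forward = (F − K)·e^(−rT) = (8.7983 − 8.640) · e^(−0.0190·14/12)
= 0.1583 × 0.978077 = 0.155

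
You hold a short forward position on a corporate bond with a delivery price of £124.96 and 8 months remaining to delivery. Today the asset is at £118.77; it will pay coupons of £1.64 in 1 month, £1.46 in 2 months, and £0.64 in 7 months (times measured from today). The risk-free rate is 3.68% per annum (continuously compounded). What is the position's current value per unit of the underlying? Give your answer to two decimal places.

PV(remaining coupons) I = 1.64·e^(−0.0368·1/12) + 1.46·e^(−0.0368·2/12) + 0.64·e^(−0.0368·7/12) = 3.7125
Current forward F = (S − I)·e^(rT) = (118.77 − 3.7125)·e^(0.0368·8/12) = 115.0575 × 1.024837 = 117.9152
Value (long) = (F − K)·e^(−rT) = (117.9152 − 124.96) × 0.975765 = -6.8741
Short position value = −(long value) = £6.87

£6.87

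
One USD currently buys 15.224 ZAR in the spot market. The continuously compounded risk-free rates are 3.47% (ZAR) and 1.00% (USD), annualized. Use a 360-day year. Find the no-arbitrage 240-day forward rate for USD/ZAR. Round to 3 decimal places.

15.477

F = S·e^((r_ZAR − r_USD)T) = 15.224 · e^((0.0347 − 0.0100) × 240/360)
= 15.224 · e^0.016467 = 15.224 × 1.016603
F = 15.477 ZAR per USD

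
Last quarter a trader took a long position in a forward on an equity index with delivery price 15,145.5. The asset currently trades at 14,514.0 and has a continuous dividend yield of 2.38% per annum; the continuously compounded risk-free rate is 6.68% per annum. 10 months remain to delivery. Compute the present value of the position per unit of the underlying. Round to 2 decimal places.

-96.46

Current fair forward for the remaining 10 months: F = S·e^((r − q)·T), (r − q) = 0.0668 − 0.0238 = 0.0430
F = 14514.0 · e^(0.0430 × 10/12) = 14514.0 × 1.03648308 = 15043.5154
Value of long forward = (F − K)·e^(−rT) = (15043.5154 − 15145.5) · e^(−0.0668·10/12)
= -101.9846 × 0.94585437 = -96.46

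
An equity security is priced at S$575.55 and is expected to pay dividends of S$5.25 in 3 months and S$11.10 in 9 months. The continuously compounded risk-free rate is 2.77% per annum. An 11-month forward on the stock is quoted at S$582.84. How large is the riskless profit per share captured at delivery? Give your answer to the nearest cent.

S$8.99 per share

PV(dividends) I = 5.25·e^(−0.0277·3/12) + 11.10·e^(−0.0277·9/12) = 16.0855
Fair forward F* = (S − I)·e^(rT) = (575.55 − 16.0855)·e^0.025392 = 559.4645 × 1.025717 = 573.8522
Market S$582.84 > fair 573.8522: forward overpriced → cash-and-carry (borrow at r, buy the stock and collect the dividends, short the forward).
Profit at T = |F_mkt − F*| = |582.84 − 573.8522| = S$8.99 per share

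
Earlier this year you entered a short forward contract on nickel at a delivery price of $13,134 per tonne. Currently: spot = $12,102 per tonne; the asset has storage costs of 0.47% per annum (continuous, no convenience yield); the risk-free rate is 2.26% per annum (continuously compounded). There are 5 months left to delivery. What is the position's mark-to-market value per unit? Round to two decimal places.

$885.18 per tonne

Current fair forward for the remaining 5 months: F = S·e^((r + u)·T), (r + u) = 0.0226 + 0.0047 = 0.0273
F = 12102 · e^(0.0273 × 5/12) = 12102 × 1.01143994 = 12240.4462
Value of long forward = (F − K)·e^(−rT) = (12240.4462 − 13134) · e^(−0.0226·5/12)
= -893.5538 × 0.99062753 = -885.18
Short position value = −(long value) = $885.18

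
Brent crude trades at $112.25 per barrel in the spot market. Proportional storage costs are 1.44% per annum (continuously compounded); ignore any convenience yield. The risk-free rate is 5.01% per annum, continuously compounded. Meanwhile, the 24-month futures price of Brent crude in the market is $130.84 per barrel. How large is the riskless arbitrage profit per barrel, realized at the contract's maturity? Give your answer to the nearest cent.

Fair futures: F* = S·e^(carry·T), with carry = (r + u) = 0.0501 + 0.0144 = 0.0645
F* = 112.25 · e^(0.0645 × 24/12) = 112.25 · e^0.129000 = 112.25 × 1.137690 = $127.7057
Market $130.84 > fair $127.7057: forward overpriced → cash-and-carry (buy spot, short the forward).
At maturity, profit = |F_mkt − F*| = |130.84 − 127.7057| = $3.13 per barrel

$3.13 per barrel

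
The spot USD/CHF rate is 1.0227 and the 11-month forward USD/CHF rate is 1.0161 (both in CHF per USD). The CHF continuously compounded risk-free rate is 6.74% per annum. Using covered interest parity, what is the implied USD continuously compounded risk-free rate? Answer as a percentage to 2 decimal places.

F = S·e^((r_CHF − r_USD)T) ⇒ r_USD = r_CHF − ln(F/S)/T
ln(1.0161/1.0227) = -0.006474; /(11/12) = -0.007063
r_USD = 0.0674 + 0.007063 = 0.074463
r_USD = 7.45%

7.45%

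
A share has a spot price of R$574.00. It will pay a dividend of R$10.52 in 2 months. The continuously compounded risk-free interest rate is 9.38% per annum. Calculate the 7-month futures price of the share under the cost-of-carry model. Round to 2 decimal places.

PV(dividends) I = 10.52·e^(−0.0938·2/12)
I = 10.3568
F = (S − I)·e^(rT) = (574.00 − 10.3568) · e^(0.0938·7/12)
= 563.6432 · e^0.054717 = 563.6432 × 1.056242 = R$595.34

R$595.34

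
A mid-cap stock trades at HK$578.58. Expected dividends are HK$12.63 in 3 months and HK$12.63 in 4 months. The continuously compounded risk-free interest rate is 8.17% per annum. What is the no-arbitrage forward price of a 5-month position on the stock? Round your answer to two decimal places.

HK$573.10

PV(dividends) I = 12.63·e^(−0.0817·3/12) + 12.63·e^(−0.0817·4/12)
I = 12.3746 + 12.2907 = 24.6653
F = (S − I)·e^(rT) = (578.58 − 24.6653) · e^(0.0817·5/12)
= 553.9147 · e^0.034042 = 553.9147 × 1.034628 = HK$573.10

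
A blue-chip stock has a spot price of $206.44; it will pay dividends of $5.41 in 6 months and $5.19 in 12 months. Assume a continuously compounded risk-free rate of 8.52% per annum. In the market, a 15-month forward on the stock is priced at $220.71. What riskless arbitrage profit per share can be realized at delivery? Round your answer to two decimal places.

$2.14 per share

PV(dividends) I = 5.41·e^(−0.0852·6/12) + 5.19·e^(−0.0852·12/12) = 9.9505
Fair forward F* = (S − I)·e^(rT) = (206.44 − 9.9505)·e^0.106500 = 196.4895 × 1.112378 = 218.5706
Market $220.71 > fair 218.5706: forward overpriced → cash-and-carry (borrow at r, buy the stock and collect the dividends, short the forward).
Profit at T = |F_mkt − F*| = |220.71 − 218.5706| = $2.14 per share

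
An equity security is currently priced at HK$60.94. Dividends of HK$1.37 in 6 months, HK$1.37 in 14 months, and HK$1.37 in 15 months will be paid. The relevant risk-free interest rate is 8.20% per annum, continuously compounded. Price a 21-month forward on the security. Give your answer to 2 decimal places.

HK$65.96

PV(dividends) I = 1.37·e^(−0.0820·6/12) + 1.37·e^(−0.0820·14/12) + 1.37·e^(−0.0820·15/12)
I = 1.3150 + 1.2450 + 1.2365 = 3.7965
F = (S − I)·e^(rT) = (60.94 − 3.7965) · e^(0.0820·21/12)
= 57.1435 · e^0.143500 = 57.1435 × 1.154307 = HK$65.96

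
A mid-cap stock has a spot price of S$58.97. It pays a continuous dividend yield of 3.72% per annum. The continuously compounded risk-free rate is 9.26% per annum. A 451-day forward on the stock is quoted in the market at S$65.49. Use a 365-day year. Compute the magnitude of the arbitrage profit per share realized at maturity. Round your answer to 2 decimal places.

S$2.34 per share

Fair forward: F* = S·e^(carry·T), with carry = (r − q) = 0.0926 − 0.0372 = 0.0554
F* = 58.97 · e^(0.0554 × 451/365) = 58.97 · e^0.068453 = 58.97 × 1.070850 = S$63.1480
Market S$65.49 > fair S$63.1480: forward overpriced → cash-and-carry (buy spot, short the forward).
At maturity, profit = |F_mkt − F*| = |65.49 − 63.1480| = S$2.34 per share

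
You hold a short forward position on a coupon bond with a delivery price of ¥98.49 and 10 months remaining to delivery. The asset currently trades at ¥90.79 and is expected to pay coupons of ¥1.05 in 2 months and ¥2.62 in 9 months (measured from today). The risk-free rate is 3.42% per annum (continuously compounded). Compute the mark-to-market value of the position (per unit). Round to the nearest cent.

PV(remaining coupons) I = 1.05·e^(−0.0342·2/12) + 2.62·e^(−0.0342·9/12) = 3.5977
Current forward F = (S − I)·e^(rT) = (90.79 − 3.5977)·e^(0.0342·10/12) = 87.1923 × 1.028910 = 89.7130
Value (long) = (F − K)·e^(−rT) = (89.7130 − 98.49) × 0.971902 = -8.5304
Short position value = −(long value) = ¥8.53

¥8.53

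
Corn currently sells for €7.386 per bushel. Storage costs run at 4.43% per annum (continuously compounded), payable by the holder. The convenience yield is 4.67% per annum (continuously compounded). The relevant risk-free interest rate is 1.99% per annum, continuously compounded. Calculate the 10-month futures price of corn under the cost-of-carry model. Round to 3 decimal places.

€7.495 per bushel

Net carry = r + u − y = 0.0199 + 0.0443 − 0.0467 = 0.0175
F = S·e^((r+u−y)T) = 7.386 · e^(0.0175 × 10/12) = 7.386 · e^0.014583
= 7.386 × 1.014690 = €7.495 per bushel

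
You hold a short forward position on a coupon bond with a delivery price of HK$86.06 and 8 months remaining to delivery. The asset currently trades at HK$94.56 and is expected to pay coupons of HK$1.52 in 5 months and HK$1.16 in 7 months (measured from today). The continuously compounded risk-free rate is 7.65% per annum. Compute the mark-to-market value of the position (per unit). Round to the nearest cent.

-HK$10.20

PV(remaining coupons) I = 1.52·e^(−0.0765·5/12) + 1.16·e^(−0.0765·7/12) = 2.5817
Current forward F = (S − I)·e^(rT) = (94.56 − 2.5817)·e^(0.0765·8/12) = 91.9783 × 1.052323 = 96.7909
Value (long) = (F − K)·e^(−rT) = (96.7909 − 86.06) × 0.950279 = 10.1973
Short position value = −(long value) = -HK$10.20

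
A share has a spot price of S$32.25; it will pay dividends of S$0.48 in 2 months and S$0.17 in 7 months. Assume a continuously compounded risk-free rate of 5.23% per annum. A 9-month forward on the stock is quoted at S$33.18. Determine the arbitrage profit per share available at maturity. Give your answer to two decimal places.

PV(dividends) I = 0.48·e^(−0.0523·2/12) + 0.17·e^(−0.0523·7/12) = 0.6407
Fair forward F* = (S − I)·e^(rT) = (32.25 − 0.6407)·e^0.039225 = 31.6093 × 1.040004 = 32.8738
Market S$33.18 > fair 32.8738: forward overpriced → cash-and-carry (borrow at r, buy the stock and collect the dividends, short the forward).
Profit at T = |F_mkt − F*| = |33.18 − 32.8738| = S$0.31 per share

S$0.31 per share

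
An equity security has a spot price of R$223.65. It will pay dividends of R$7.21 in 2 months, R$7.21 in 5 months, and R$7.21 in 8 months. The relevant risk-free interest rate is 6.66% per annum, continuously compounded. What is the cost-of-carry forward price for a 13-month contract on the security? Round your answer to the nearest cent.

PV(dividends) I = 7.21·e^(−0.0666·2/12) + 7.21·e^(−0.0666·5/12) + 7.21·e^(−0.0666·8/12)
I = 7.1304 + 7.0127 + 6.8969 = 21.0400
F = (S − I)·e^(rT) = (223.65 − 21.0400) · e^(0.0666·13/12)
= 202.6100 · e^0.072150 = 202.6100 × 1.074817 = R$217.77

R$217.77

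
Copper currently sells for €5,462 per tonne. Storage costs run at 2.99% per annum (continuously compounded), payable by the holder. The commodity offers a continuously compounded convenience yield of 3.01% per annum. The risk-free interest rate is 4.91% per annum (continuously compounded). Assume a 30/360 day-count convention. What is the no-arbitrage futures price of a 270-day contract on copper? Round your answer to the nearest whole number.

€5,666 per tonne

Net carry = r + u − y = 0.0491 + 0.0299 − 0.0301 = 0.0489
F = S·e^((r+u−y)T) = 5462 · e^(0.0489 × 270/360) = 5462 · e^0.036675
= 5462 × 1.037356 = €5,666 per tonne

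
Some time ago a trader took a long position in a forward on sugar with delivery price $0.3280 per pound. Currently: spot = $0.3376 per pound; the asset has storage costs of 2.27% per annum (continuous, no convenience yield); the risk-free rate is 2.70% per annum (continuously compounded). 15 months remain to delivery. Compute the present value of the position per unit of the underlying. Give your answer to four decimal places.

Current fair forward for the remaining 15 months: F = S·e^((r + u)·T), (r + u) = 0.0270 + 0.0227 = 0.0497
F = 0.3376 · e^(0.0497 × 15/12) = 0.3376 × 1.064095 = 0.3592
Value of long forward = (F − K)·e^(−rT) = (0.3592 − 0.3280) · e^(−0.0270·15/12)
= 0.0312 × 0.966813 = 0.0302

$0.0302 per pound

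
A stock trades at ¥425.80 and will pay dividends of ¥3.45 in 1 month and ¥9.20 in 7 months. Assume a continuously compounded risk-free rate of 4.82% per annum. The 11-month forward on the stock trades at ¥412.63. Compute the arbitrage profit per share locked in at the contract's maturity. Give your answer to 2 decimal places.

PV(dividends) I = 3.45·e^(−0.0482·1/12) + 9.20·e^(−0.0482·7/12) = 12.3811
Fair forward F* = (S − I)·e^(rT) = (425.80 − 12.3811)·e^0.044183 = 413.4189 × 1.045174 = 432.0947
Market ¥412.63 < fair 432.0947: forward underpriced → reverse cash-and-carry (short the stock, invest proceeds at r, pay the dividends, go long the forward).
Profit at T = |F_mkt − F*| = |412.63 − 432.0947| = ¥19.46 per share

¥19.46 per share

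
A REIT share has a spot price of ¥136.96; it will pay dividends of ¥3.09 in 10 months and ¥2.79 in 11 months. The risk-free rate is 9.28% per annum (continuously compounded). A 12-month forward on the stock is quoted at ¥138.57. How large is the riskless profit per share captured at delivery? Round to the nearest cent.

PV(dividends) I = 3.09·e^(−0.0928·10/12) + 2.79·e^(−0.0928·11/12) = 5.4225
Fair forward F* = (S − I)·e^(rT) = (136.96 − 5.4225)·e^0.092800 = 131.5375 × 1.097242 = 144.3285
Market ¥138.57 < fair 144.3285: forward underpriced → reverse cash-and-carry (short the stock, invest proceeds at r, pay the dividends, go long the forward).
Profit at T = |F_mkt − F*| = |138.57 − 144.3285| = ¥5.76 per share

¥5.76 per share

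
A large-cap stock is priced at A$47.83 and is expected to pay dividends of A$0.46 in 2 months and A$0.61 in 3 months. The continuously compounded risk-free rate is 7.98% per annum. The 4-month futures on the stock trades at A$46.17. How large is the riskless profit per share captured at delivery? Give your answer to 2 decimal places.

A$1.87 per share

PV(dividends) I = 0.46·e^(−0.0798·2/12) + 0.61·e^(−0.0798·3/12) = 1.0519
Fair futures F* = (S − I)·e^(rT) = (47.83 − 1.0519)·e^0.026600 = 46.7781 × 1.026957 = 48.0391
Market A$46.17 < fair 48.0391: forward underpriced → reverse cash-and-carry (short the stock, invest proceeds at r, pay the dividends, go long the forward).
Profit at T = |F_mkt − F*| = |46.17 − 48.0391| = A$1.87 per share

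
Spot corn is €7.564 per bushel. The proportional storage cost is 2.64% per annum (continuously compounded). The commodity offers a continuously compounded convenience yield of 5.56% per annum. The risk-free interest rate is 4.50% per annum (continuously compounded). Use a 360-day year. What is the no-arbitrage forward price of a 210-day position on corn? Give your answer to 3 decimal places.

Net carry = r + u − y = 0.0450 + 0.0264 − 0.0556 = 0.0158
F = S·e^((r+u−y)T) = 7.564 · e^(0.0158 × 210/360) = 7.564 · e^0.009217
= 7.564 × 1.009260 = €7.634 per bushel

€7.634 per bushel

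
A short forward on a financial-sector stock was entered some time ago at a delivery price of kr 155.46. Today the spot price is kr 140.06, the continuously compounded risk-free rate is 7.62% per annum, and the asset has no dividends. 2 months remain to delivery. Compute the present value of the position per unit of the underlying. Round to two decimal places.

kr 13.44

Current fair forward for the remaining 2 months: F = S·e^(r·T), r = 0.0762
F = 140.06 · e^(0.0762 × 2/12) = 140.06 × 1.012781 = 141.8501
Value of long forward = (F − K)·e^(−rT) = (141.8501 − 155.46) · e^(−0.0762·2/12)
= -13.6099 × 0.987380 = -13.44
Short position value = −(long value) = kr 13.44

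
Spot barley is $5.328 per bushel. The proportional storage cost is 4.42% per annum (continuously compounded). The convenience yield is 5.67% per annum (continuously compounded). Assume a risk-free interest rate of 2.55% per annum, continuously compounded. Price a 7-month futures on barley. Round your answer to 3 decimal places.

$5.369 per bushel

Net carry = r + u − y = 0.0255 + 0.0442 − 0.0567 = 0.0130
F = S·e^((r+u−y)T) = 5.328 · e^(0.0130 × 7/12) = 5.328 · e^0.007583
= 5.328 × 1.007612 = $5.369 per bushel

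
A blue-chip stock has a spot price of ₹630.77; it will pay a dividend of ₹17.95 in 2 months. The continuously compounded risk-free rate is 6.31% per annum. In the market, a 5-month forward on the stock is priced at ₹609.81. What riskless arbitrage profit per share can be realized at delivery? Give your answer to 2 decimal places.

PV(dividends) I = 17.95·e^(−0.0631·2/12) = 17.7622
Fair forward F* = (S − I)·e^(rT) = (630.77 − 17.7622)·e^0.026292 = 613.0078 × 1.026641 = 629.3389
Market ₹609.81 < fair 629.3389: forward underpriced → reverse cash-and-carry (short the stock, invest proceeds at r, pay the dividends, go long the forward).
Profit at T = |F_mkt − F*| = |609.81 − 629.3389| = ₹19.53 per share

₹19.53 per share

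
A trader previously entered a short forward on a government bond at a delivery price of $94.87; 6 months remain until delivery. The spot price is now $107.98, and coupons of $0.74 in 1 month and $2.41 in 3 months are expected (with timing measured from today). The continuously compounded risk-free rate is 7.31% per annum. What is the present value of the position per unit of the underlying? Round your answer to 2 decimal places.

PV(remaining coupons) I = 0.74·e^(−0.0731·1/12) + 2.41·e^(−0.0731·3/12) = 3.1019
Current forward F = (S − I)·e^(rT) = (107.98 − 3.1019)·e^(0.0731·6/12) = 104.8781 × 1.037226 = 108.7823
Value (long) = (F − K)·e^(−rT) = (108.7823 − 94.87) × 0.964110 = 13.4130
Short position value = −(long value) = -$13.41

-$13.41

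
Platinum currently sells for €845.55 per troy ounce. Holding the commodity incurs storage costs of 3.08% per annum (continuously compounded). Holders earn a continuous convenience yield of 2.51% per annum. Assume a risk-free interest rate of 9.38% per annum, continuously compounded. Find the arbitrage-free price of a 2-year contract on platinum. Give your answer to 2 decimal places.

€1,031.72 per troy ounce

Net carry = r + u − y = 0.0938 + 0.0308 − 0.0251 = 0.0995
F = S·e^((r+u−y)T) = 845.55 · e^(0.0995 × 2) = 845.55 · e^0.199000
= 845.55 × 1.220182 = €1,031.72 per troy ounce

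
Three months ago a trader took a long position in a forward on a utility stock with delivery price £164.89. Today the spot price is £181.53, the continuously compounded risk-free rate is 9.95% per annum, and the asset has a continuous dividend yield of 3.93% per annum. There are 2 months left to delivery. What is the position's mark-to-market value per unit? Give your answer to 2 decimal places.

Current fair forward for the remaining 2 months: F = S·e^((r − q)·T), (r − q) = 0.0995 − 0.0393 = 0.0602
F = 181.53 · e^(0.0602 × 2/12) = 181.53 × 1.010084 = 183.3605
Value of long forward = (F − K)·e^(−rT) = (183.3605 − 164.89) · e^(−0.0995·2/12)
= 18.4705 × 0.983553 = 18.17

£18.17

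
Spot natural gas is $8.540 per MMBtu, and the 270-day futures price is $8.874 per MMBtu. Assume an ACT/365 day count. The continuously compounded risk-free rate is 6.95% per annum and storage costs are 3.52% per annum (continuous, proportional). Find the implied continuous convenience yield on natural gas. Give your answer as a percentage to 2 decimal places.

F = S·e^((r+u−y)T) ⇒ (r+u−y) = ln(F/S)/T
ln(8.874/8.540) = 0.038365; /T ⇒ 0.051864
y = r + u − ln(F/S)/T = 0.0695 + 0.0352 − 0.051864 = 0.052836
y = 5.28%

5.28%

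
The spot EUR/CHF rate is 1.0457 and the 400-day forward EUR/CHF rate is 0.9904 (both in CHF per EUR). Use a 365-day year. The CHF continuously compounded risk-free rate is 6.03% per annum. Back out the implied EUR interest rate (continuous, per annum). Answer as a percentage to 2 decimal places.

10.99%

F = S·e^((r_CHF − r_EUR)T) ⇒ r_EUR = r_CHF − ln(F/S)/T
ln(0.9904/1.0457) = -0.054333; /(400/365) = -0.049579
r_EUR = 0.0603 + 0.049579 = 0.109879
r_EUR = 10.99%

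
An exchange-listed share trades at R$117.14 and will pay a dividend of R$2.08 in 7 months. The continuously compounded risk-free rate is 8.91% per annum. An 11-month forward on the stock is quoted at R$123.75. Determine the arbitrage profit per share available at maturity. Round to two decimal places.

PV(dividends) I = 2.08·e^(−0.0891·7/12) = 1.9747
Fair forward F* = (S − I)·e^(rT) = (117.14 − 1.9747)·e^0.081675 = 115.1653 × 1.085103 = 124.9662
Market R$123.75 < fair 124.9662: forward underpriced → reverse cash-and-carry (short the stock, invest proceeds at r, pay the dividends, go long the forward).
Profit at T = |F_mkt − F*| = |123.75 − 124.9662| = R$1.22 per share

R$1.22 per share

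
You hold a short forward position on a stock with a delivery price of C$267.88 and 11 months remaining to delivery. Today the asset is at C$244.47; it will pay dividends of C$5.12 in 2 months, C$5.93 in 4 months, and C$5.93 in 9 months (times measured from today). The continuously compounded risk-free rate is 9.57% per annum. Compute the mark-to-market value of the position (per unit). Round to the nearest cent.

PV(remaining dividends) I = 5.12·e^(−0.0957·2/12) + 5.93·e^(−0.0957·4/12) + 5.93·e^(−0.0957·9/12) = 16.3021
Current forward F = (S − I)·e^(rT) = (244.47 − 16.3021)·e^(0.0957·11/12) = 228.1679 × 1.091688 = 249.0882
Value (long) = (F − K)·e^(−rT) = (249.0882 − 267.88) × 0.916013 = -17.2135
Short position value = −(long value) = C$17.21

C$17.21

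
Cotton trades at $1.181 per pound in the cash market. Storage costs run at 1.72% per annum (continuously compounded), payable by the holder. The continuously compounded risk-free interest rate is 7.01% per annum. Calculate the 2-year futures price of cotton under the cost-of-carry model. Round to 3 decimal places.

Net carry = r + u − y = 0.0701 + 0.0172 − 0.0000 = 0.0873
F = S·e^((r+u−y)T) = 1.181 · e^(0.0873 × 2) = 1.181 · e^0.174600
= 1.181 × 1.190770 = $1.406 per pound

$1.406 per pound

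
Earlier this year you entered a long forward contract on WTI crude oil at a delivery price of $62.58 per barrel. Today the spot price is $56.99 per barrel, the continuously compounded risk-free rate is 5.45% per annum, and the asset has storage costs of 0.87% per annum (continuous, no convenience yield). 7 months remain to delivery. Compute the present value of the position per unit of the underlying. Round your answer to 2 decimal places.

-$3.34 per barrel

Current fair forward for the remaining 7 months: F = S·e^((r + u)·T), (r + u) = 0.0545 + 0.0087 = 0.0632
F = 56.99 · e^(0.0632 × 7/12) = 56.99 × 1.037555 = 59.1303
Value of long forward = (F − K)·e^(−rT) = (59.1303 − 62.58) · e^(−0.0545·7/12)
= -3.4497 × 0.968708 = -3.34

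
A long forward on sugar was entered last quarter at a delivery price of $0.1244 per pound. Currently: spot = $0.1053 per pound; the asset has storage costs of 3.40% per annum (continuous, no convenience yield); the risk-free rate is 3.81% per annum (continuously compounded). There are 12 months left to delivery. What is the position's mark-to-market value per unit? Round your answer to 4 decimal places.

Current fair forward for the remaining 12 months: F = S·e^((r + u)·T), (r + u) = 0.0381 + 0.0340 = 0.0721
F = 0.1053 · e^(0.0721 × 12/12) = 0.1053 × 1.074763 = 0.1132
Value of long forward = (F − K)·e^(−rT) = (0.1132 − 0.1244) · e^(−0.0381·12/12)
= -0.0112 × 0.962617 = -0.0108

-$0.0108 per pound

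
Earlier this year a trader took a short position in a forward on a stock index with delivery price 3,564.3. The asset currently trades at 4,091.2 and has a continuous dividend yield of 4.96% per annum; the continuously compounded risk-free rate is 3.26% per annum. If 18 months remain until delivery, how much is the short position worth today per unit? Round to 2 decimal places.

-403.66

Current fair forward for the remaining 18 months: F = S·e^((r − q)·T), (r − q) = 0.0326 − 0.0496 = -0.0170
F = 4091.2 · e^(-0.0170 × 18/12) = 4091.2 × 0.97482238 = 3988.1933
Value of long forward = (F − K)·e^(−rT) = (3988.1933 − 3564.3) · e^(−0.0326·18/12)
= 423.8933 × 0.95227635 = 403.66
Short position value = −(long value) = -403.66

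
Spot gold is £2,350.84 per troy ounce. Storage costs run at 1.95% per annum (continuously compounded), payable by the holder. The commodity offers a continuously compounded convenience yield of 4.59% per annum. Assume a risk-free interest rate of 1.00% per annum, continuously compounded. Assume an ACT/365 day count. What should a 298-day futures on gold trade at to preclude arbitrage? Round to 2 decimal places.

Net carry = r + u − y = 0.0100 + 0.0195 − 0.0459 = -0.0164
F = S·e^((r+u−y)T) = 2350.84 · e^(-0.0164 × 298/365) = 2350.84 · e^-0.01338959
= 2350.84 × 0.98669965 = £2,319.57 per troy ounce

£2,319.57 per troy ounce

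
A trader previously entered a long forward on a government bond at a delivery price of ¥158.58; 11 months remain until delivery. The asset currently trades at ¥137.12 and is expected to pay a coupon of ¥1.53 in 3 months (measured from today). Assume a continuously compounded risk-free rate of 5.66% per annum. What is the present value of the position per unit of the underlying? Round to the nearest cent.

-¥14.95

PV(remaining coupons) I = 1.53·e^(−0.0566·3/12) = 1.5085
Current forward F = (S − I)·e^(rT) = (137.12 − 1.5085)·e^(0.0566·11/12) = 135.6115 × 1.053253 = 142.8332
Value (long) = (F − K)·e^(−rT) = (142.8332 − 158.58) × 0.949440 = -14.9506
Value = -¥14.95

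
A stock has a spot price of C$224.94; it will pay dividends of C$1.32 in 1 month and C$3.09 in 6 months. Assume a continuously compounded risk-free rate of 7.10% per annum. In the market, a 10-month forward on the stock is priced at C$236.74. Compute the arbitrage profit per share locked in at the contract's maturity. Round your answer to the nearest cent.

PV(dividends) I = 1.32·e^(−0.0710·1/12) + 3.09·e^(−0.0710·6/12) = 4.2944
Fair forward F* = (S − I)·e^(rT) = (224.94 − 4.2944)·e^0.059167 = 220.6456 × 1.060952 = 234.0944
Market C$236.74 > fair 234.0944: forward overpriced → cash-and-carry (borrow at r, buy the stock and collect the dividends, short the forward).
Profit at T = |F_mkt − F*| = |236.74 − 234.0944| = C$2.65 per share

C$2.65 per share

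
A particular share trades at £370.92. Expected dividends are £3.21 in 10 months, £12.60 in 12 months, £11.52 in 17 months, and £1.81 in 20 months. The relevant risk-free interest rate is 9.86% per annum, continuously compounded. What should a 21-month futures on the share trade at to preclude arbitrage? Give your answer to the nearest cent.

£409.97

PV(dividends) I = 3.21·e^(−0.0986·10/12) + 12.60·e^(−0.0986·12/12) + 11.52·e^(−0.0986·17/12) + 1.81·e^(−0.0986·20/12)
I = 2.9568 + 11.4169 + 10.0182 + 1.5357 = 25.9276
F = (S − I)·e^(rT) = (370.92 − 25.9276) · e^(0.0986·21/12)
= 344.9924 · e^0.172550 = 344.9924 × 1.188331 = £409.97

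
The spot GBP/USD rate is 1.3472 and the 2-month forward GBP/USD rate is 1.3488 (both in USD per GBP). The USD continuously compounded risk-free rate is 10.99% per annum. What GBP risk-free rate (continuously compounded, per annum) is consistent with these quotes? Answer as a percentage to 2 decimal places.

10.28%

F = S·e^((r_USD − r_GBP)T) ⇒ r_GBP = r_USD − ln(F/S)/T
ln(1.3488/1.3472) = 0.001187; /(2/12) = 0.007122
r_GBP = 0.1099 − 0.007122 = 0.102778
r_GBP = 10.28%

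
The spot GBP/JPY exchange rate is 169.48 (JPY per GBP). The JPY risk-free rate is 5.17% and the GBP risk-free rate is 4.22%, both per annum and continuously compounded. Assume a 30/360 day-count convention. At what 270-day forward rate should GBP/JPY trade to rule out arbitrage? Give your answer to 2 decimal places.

F = S·e^((r_JPY − r_GBP)T) = 169.48 · e^((0.0517 − 0.0422) × 270/360)
= 169.48 · e^0.007125 = 169.48 × 1.007150
F = 170.69 JPY per GBP

170.69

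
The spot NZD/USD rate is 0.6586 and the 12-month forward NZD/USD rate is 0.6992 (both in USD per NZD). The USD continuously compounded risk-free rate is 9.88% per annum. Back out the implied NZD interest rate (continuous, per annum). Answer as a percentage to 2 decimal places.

F = S·e^((r_USD − r_NZD)T) ⇒ r_NZD = r_USD − ln(F/S)/T
ln(0.6992/0.6586) = 0.059820; /(12/12) = 0.059820
r_NZD = 0.0988 − 0.059820 = 0.038980
r_NZD = 3.90%

3.90%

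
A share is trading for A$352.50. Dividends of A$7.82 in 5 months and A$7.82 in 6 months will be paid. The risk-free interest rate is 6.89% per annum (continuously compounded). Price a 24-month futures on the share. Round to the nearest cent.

PV(dividends) I = 7.82·e^(−0.0689·5/12) + 7.82·e^(−0.0689·6/12)
I = 7.5987 + 7.5552 = 15.1539
F = (S − I)·e^(rT) = (352.50 − 15.1539) · e^(0.0689·24/12)
= 337.3461 · e^0.137800 = 337.3461 × 1.147746 = A$387.19

A$387.19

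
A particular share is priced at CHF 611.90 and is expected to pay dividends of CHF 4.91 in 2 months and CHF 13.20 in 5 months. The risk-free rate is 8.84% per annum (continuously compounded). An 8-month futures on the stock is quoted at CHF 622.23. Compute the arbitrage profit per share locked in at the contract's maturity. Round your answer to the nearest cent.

PV(dividends) I = 4.91·e^(−0.0884·2/12) + 13.20·e^(−0.0884·5/12) = 17.5608
Fair futures F* = (S − I)·e^(rT) = (611.90 − 17.5608)·e^0.058933 = 594.3392 × 1.060704 = 630.4180
Market CHF 622.23 < fair 630.4180: forward underpriced → reverse cash-and-carry (short the stock, invest proceeds at r, pay the dividends, go long the forward).
Profit at T = |F_mkt − F*| = |622.23 − 630.4180| = CHF 8.19 per share

CHF 8.19 per share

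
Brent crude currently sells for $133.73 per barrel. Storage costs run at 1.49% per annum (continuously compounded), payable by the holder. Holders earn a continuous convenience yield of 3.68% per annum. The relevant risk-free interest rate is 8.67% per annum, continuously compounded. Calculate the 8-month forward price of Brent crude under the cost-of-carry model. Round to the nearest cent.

$139.63 per barrel

Net carry = r + u − y = 0.0867 + 0.0149 − 0.0368 = 0.0648
F = S·e^((r+u−y)T) = 133.73 · e^(0.0648 × 8/12) = 133.73 · e^0.043200
= 133.73 × 1.044147 = $139.63 per barrel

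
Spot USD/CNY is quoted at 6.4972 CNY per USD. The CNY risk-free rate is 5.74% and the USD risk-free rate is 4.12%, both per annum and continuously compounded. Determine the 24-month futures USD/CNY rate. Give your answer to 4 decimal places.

F = S·e^((r_CNY − r_USD)T) = 6.4972 · e^((0.0574 − 0.0412) × 24/12)
= 6.4972 · e^0.032400 = 6.4972 × 1.032931
F = 6.7112 CNY per USD

6.7112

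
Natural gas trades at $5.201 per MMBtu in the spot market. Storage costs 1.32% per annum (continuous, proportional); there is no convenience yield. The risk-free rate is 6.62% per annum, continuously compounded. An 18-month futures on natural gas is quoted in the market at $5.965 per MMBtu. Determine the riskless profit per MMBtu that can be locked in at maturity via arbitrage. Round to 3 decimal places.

$0.106 per MMBtu

Fair futures: F* = S·e^(carry·T), with carry = (r + u) = 0.0662 + 0.0132 = 0.0794
F* = 5.201 · e^(0.0794 × 18/12) = 5.201 · e^0.119100 = 5.201 × 1.126483 = $5.8588
Market $5.965 > fair $5.8588: forward overpriced → cash-and-carry (buy spot, short the forward).
At maturity, profit = |F_mkt − F*| = |5.965 − 5.8588| = $0.106 per MMBtu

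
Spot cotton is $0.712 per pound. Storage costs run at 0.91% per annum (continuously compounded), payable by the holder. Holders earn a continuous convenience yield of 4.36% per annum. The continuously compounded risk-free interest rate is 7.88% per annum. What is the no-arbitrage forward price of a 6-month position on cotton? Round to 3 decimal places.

Net carry = r + u − y = 0.0788 + 0.0091 − 0.0436 = 0.0443
F = S·e^((r+u−y)T) = 0.712 · e^(0.0443 × 6/12) = 0.712 · e^0.022150
= 0.712 × 1.022397 = $0.728 per pound

$0.728 per pound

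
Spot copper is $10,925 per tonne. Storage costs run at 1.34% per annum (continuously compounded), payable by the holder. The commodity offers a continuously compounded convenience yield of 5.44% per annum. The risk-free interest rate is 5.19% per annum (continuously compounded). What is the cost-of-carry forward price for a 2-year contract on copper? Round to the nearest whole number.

Net carry = r + u − y = 0.0519 + 0.0134 − 0.0544 = 0.0109
F = S·e^((r+u−y)T) = 10925 · e^(0.0109 × 2) = 10925 · e^0.021800
= 10925 × 1.022039 = $11,166 per tonne

$11,166 per tonne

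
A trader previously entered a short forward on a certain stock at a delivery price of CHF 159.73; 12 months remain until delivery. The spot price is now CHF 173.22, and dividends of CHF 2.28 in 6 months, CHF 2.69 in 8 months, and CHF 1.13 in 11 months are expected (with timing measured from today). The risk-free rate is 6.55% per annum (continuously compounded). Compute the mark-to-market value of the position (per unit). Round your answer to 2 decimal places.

-CHF 17.77

PV(remaining dividends) I = 2.28·e^(−0.0655·6/12) + 2.69·e^(−0.0655·8/12) + 1.13·e^(−0.0655·11/12) = 5.8458
Current forward F = (S − I)·e^(rT) = (173.22 − 5.8458)·e^(0.0655·12/12) = 167.3742 × 1.067693 = 178.7043
Value (long) = (F − K)·e^(−rT) = (178.7043 − 159.73) × 0.936599 = 17.7713
Short position value = −(long value) = -CHF 17.77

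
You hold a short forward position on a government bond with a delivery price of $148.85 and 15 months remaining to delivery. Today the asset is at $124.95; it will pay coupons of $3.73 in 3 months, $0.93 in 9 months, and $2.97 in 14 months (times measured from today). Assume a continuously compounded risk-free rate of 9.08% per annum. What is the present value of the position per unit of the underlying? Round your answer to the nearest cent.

$15.12

PV(remaining coupons) I = 3.73·e^(−0.0908·3/12) + 0.93·e^(−0.0908·9/12) + 2.97·e^(−0.0908·14/12) = 7.1865
Current forward F = (S − I)·e^(rT) = (124.95 − 7.1865)·e^(0.0908·15/12) = 117.7635 × 1.120192 = 131.9177
Value (long) = (F − K)·e^(−rT) = (131.9177 − 148.85) × 0.892704 = -15.1155
Short position value = −(long value) = $15.12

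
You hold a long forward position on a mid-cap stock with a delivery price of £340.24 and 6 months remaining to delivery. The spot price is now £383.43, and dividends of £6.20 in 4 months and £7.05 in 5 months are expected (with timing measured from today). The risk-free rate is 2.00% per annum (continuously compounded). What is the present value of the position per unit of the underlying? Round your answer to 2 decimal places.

£33.43

PV(remaining dividends) I = 6.20·e^(−0.0200·4/12) + 7.05·e^(−0.0200·5/12) = 13.1503
Current forward F = (S − I)·e^(rT) = (383.43 − 13.1503)·e^(0.0200·6/12) = 370.2797 × 1.010050 = 374.0010
Value (long) = (F − K)·e^(−rT) = (374.0010 − 340.24) × 0.990050 = 33.4251
Value = £33.43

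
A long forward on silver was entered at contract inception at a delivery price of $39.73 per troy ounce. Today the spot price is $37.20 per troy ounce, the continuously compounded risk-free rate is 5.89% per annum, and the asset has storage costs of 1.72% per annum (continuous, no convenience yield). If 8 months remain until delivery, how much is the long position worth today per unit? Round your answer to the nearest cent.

-$0.57 per troy ounce

Current fair forward for the remaining 8 months: F = S·e^((r + u)·T), (r + u) = 0.0589 + 0.0172 = 0.0761
F = 37.20 · e^(0.0761 × 8/12) = 37.20 × 1.052042 = 39.1360
Value of long forward = (F − K)·e^(−rT) = (39.1360 − 39.73) · e^(−0.0589·8/12)
= -0.5940 × 0.961494 = -0.57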